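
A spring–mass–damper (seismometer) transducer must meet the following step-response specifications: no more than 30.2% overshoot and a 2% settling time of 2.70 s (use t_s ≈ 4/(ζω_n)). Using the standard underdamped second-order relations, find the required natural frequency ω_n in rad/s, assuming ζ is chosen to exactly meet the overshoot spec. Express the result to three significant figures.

ω_n ≈ 4.16 rad/s

Inverting the overshoot relation: ζ = |ln 0.302|/√(π² + ln²0.302) = 0.356.
Then ω_n = 4/(ζ t_s) = 4/(0.356 × 2.70) = 4.16 rad/s.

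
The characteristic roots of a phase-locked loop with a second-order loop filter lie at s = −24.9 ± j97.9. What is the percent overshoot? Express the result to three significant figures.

The poles are at −σ ± jω_d with σ = 24.9 and ω_d = 97.9, so ω_n = √(σ²+ω_d²) = 101 rad/s and ζ = σ/ω_n = 0.246.
%OS = 100 e^{−πζ/√(1−ζ²)} with ζ = 0.246 gives 45.0%.

%OS ≈ 45.0%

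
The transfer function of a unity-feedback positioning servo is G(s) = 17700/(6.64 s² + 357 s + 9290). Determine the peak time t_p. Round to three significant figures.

Dividing through by 6.64: denominator becomes s² + 53.77 s + 1399.
So ω_n = √1399 = 37.4 rad/s and ζ = 53.77/(2·37.4) = 0.719.
ω_d = ω_n√(1−ζ²) = 26.0 rad/s. t_p = π/ω_d = 0.121 s.

t_p ≈ 0.121 s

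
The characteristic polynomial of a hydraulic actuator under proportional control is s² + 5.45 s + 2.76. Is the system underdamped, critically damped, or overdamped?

overdamped

a² − 4b = 19 > 0 (two distinct real roots); the system is overdamped.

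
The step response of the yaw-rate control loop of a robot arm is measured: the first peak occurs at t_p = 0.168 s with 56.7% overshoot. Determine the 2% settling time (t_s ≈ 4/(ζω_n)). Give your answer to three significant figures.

t_s ≈ 1.18 s

ζ from %OS: ζ = |ln 0.567|/√(π²+ln²0.567) = 0.178.
t_p = π/ω_d ⇒ ω_d = 18.7 rad/s; then ω_n = ω_d/√(1−ζ²) = 19.0 rad/s.
t_s ≈ 4/(ζω_n) = 4/(0.178·19.0) = 1.18 s.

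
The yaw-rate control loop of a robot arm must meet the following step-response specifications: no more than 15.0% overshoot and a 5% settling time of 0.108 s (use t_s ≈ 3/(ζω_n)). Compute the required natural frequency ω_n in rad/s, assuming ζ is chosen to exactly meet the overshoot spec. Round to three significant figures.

ω_n ≈ 53.7 rad/s

From %OS = 100·exp(−πζ/√(1−ζ²)), invert to get ζ = −ln(OS)/√(π² + ln²(OS)) with OS = 0.150.
−ln 0.150 = 1.897, so ζ = 1.897/√(π² + 3.599) = 0.517.
From t_s ≈ 3/(ζω_n): ω_n = 3/(ζ·t_s) = 3/(0.517·0.108) = 53.7 rad/s.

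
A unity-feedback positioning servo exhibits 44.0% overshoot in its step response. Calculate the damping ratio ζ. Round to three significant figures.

ζ ≈ 0.253

ζ = −ln(OS)/√(π² + (ln OS)²). With OS = 0.440, ln OS = −0.8210 and ζ = 0.8210/3.247 = 0.253.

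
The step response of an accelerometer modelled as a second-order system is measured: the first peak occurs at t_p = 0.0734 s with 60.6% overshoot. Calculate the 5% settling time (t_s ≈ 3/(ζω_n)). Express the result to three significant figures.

From the overshoot, ζ = −ln(OS)/√(π²+ln²(OS)) = 0.157.
From t_p = π/ω_d, ω_d = π/0.0734 = 42.8 rad/s, so ω_n = ω_d/√(1−ζ²) = 43.3 rad/s.
t_s ≈ 3/(ζω_n) = 3/(0.157·43.3) = 0.440 s.

t_s ≈ 0.440 s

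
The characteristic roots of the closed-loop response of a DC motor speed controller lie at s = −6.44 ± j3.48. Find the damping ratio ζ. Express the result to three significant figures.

ζ ≈ 0.880

The poles are at −σ ± jω_d with σ = 6.44 and ω_d = 3.48, so ω_n = √(σ²+ω_d²) = 7.32 rad/s and ζ = σ/ω_n = 0.880.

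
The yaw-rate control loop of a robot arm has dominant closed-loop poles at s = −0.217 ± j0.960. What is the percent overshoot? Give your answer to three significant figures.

With σ = 0.217, ω_d = 0.960: ω_n = √(σ²+ω_d²) = 0.984 rad/s, ζ = σ/ω_n = 0.220.
Overshoot: exp(−π·0.220/√(1−0.220²)) = 0.492, i.e. 49.2%.

%OS ≈ 49.2%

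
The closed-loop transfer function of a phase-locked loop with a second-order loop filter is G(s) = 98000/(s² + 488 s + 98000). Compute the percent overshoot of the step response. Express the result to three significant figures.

%OS ≈ 2.01%

Matching coefficients with s² + 2ζω_n s + ω_n² gives ω_n² = 98000 ⇒ ω_n = 313 rad/s, and ζ = 488/(2ω_n) = 0.779.
%OS = 100 e^{−πζ/√(1−ζ²)} with ζ = 0.779 gives 2.01%.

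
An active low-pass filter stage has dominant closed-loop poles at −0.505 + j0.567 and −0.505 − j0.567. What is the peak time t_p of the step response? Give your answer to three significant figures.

t_p ≈ 5.54 s

t_p = π/ω_d with ω_d = 0.567 (the imaginary part), so t_p = 5.54 s.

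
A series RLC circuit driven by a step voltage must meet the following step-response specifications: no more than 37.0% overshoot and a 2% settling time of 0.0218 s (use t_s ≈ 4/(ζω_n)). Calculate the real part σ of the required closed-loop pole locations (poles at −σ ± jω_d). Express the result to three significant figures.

σ ≈ 183

The settling-time spec alone fixes σ = ζω_n = 4/t_s = 4/0.0218 = 183.
(Overshoot then fixes ζ = 0.302 and hence ω_d = σ·√(1−ζ²)/ζ = 580 rad/s.)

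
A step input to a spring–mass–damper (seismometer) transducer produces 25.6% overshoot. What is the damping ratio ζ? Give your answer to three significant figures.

ζ ≈ 0.398

Inverting the overshoot relation: ζ = |ln 0.256|/√(π² + ln²0.256) = 0.398.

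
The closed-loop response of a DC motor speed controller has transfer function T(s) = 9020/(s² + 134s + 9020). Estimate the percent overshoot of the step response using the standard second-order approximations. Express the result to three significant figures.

%OS ≈ 4.38%

ω_n = √9020 = 95.0 rad/s; ζ = 134/(2·95.0) = 0.705.
Overshoot: exp(−π·0.705/√(1−0.705²)) = 0.0438, i.e. 4.38%.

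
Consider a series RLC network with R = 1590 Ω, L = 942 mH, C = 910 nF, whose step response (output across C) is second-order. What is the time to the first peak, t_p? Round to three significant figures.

For a series RLC circuit (capacitor voltage as output), ω_n = 1/√(LC) = 1/√(942 mH · 910 nF) = 1080 rad/s.
ζ = (R/2)·√(C/L) = (1590/2)·√(910 nF/942 mH) = 0.781.
ω_d = ω_n√(1−ζ²) = 674 rad/s. t_p = π/ω_d = 0.00466 s.

t_p ≈ 0.00466 s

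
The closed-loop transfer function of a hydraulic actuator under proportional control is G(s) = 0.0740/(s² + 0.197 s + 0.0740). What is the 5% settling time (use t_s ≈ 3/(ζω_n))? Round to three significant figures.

Matching coefficients with s² + 2ζω_n s + ω_n² gives ω_n² = 0.0740 ⇒ ω_n = 0.272 rad/s, and ζ = 0.197/(2ω_n) = 0.362.
t_s ≈ 3/(ζω_n) = 3/(0.362·0.272) = 30.5 s.

t_s ≈ 30.5 s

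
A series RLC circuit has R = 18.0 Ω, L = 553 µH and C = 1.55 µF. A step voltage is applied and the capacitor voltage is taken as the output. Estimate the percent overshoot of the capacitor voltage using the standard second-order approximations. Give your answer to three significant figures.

%OS ≈ 18.2%

For a series RLC circuit (capacitor voltage as output), ω_n = 1/√(LC) = 1/√(553 µH · 1.55 µF) = 34200 rad/s.
ζ = (R/2)·√(C/L) = (18.0/2)·√(1.55 µF/553 µH) = 0.476.
%OS = 100·exp(−πζ/√(1−ζ²)) = 18.2%.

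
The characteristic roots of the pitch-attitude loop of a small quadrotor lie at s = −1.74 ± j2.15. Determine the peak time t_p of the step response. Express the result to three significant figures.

t_p = π/ω_d with ω_d = 2.15 (the imaginary part), so t_p = 1.46 s.

t_p ≈ 1.46 s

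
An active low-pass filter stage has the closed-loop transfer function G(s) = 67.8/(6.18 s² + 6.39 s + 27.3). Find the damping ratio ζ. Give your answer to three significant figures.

Dividing through by 6.18: denominator becomes s² + 1.034 s + 4.417.
So ω_n = √4.417 = 2.10 rad/s and ζ = 1.034/(2·2.10) = 0.246.

ζ ≈ 0.246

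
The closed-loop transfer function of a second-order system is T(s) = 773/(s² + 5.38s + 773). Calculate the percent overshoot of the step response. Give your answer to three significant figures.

Comparing the denominator to s² + 2ζω_n s + ω_n²: ω_n = √773 = 27.8 rad/s, and 2ζω_n = 5.38 so ζ = 5.38/(2·27.8) = 0.0968.
Overshoot: exp(−π·0.0968/√(1−0.0968²)) = 0.737, i.e. 73.7%.

%OS ≈ 73.7%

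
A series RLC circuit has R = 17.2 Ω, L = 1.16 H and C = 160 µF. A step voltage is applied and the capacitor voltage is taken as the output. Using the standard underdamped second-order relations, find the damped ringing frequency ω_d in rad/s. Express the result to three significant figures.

ω_d ≈ 73.0 rad/s

For a series RLC circuit (capacitor voltage as output), ω_n = 1/√(LC) = 1/√(1.16 H · 160 µF) = 73.4 rad/s.
ζ = (R/2)·√(C/L) = (17.2/2)·√(160 µF/1.16 H) = 0.101.
The damped frequency ω_d = ω_n√(1−ζ²) = 73.0 rad/s.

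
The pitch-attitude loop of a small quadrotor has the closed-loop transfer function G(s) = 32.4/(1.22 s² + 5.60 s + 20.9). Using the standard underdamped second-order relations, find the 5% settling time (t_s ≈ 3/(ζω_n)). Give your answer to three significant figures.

Dividing through by 1.22: denominator becomes s² + 4.590 s + 17.13.
So ω_n = √17.13 = 4.14 rad/s and ζ = 4.590/(2·4.14) = 0.555.
t_s ≈ 3/(ζω_n) = 1.31 s.

t_s ≈ 1.31 s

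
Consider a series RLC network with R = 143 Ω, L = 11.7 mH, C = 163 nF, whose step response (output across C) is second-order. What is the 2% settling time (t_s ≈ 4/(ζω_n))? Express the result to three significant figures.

For a series RLC circuit (capacitor voltage as output), ω_n = 1/√(LC) = 1/√(11.7 mH · 163 nF) = 22900 rad/s.
ζ = (R/2)·√(C/L) = (143/2)·√(163 nF/11.7 mH) = 0.267.
t_s ≈ 4/(ζω_n) = 0.000655 s.

t_s ≈ 0.000655 s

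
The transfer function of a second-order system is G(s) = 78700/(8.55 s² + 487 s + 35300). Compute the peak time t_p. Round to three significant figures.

t_p ≈ 0.0545 s

Dividing through by 8.55: denominator becomes s² + 56.96 s + 4129.
So ω_n = √4129 = 64.3 rad/s and ζ = 56.96/(2·64.3) = 0.443.
ω_d = ω_n√(1−ζ²) = 57.6 rad/s. t_p = π/ω_d = 0.0545 s.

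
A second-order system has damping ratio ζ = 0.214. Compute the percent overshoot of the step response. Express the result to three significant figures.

For an underdamped second-order system, %OS = 100·exp(−πζ/√(1−ζ²)).
πζ/√(1−ζ²) = π·0.214/√(1−0.0458) = 0.6882, so %OS = 100·e^(−0.6882) = 50.2%.

%OS ≈ 50.2%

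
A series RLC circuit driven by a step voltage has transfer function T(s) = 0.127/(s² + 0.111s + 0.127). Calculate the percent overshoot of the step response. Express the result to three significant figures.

Comparing the denominator to s² + 2ζω_n s + ω_n²: ω_n = √0.127 = 0.356 rad/s, and 2ζω_n = 0.111 so ζ = 0.111/(2·0.356) = 0.156.
%OS = 100 e^{−πζ/√(1−ζ²)} with ζ = 0.156 gives 60.9%.

%OS ≈ 60.9%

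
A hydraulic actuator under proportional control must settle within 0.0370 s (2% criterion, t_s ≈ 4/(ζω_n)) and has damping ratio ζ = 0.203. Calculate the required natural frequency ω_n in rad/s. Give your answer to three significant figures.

ω_n ≈ 533 rad/s

Rearranging t_s ≈ 4/(ζω_n) gives ω_n = 4/(ζ·t_s) = 4/(0.203 × 0.0370) = 533 rad/s.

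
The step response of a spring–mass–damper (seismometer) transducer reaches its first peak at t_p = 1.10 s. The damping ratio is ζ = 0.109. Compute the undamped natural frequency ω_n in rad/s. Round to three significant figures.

Peak time t_p = π/ω_d, so ω_d = π/t_p = π/1.10 = 2.86 rad/s.
ω_n = ω_d/√(1−ζ²) = 2.86/√0.988 = 2.87 rad/s.

ω_n ≈ 2.87 rad/s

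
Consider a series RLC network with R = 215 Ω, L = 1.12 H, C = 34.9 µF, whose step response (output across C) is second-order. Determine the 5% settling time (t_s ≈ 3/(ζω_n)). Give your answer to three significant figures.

t_s ≈ 0.0313 s

For a series RLC circuit (capacitor voltage as output), ω_n = 1/√(LC) = 1/√(1.12 H · 34.9 µF) = 160 rad/s.
ζ = (R/2)·√(C/L) = (215/2)·√(34.9 µF/1.12 H) = 0.600.
t_s ≈ 3/(ζω_n) = 0.0313 s.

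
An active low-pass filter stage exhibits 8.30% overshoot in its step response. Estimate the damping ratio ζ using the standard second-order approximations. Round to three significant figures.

Inverting the overshoot relation: ζ = |ln 0.0830|/√(π² + ln²0.0830) = 0.621.

ζ ≈ 0.621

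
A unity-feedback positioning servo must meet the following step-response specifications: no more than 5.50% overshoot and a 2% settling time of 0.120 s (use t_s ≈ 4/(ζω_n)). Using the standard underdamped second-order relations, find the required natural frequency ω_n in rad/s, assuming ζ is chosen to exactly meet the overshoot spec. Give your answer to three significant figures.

ζ = −ln(OS)/√(π² + (ln OS)²). With OS = 0.0550, ln OS = −2.900 and ζ = 2.900/4.276 = 0.678.
From t_s ≈ 4/(ζω_n): ω_n = 4/(ζ·t_s) = 4/(0.678·0.120) = 49.1 rad/s.

ω_n ≈ 49.1 rad/s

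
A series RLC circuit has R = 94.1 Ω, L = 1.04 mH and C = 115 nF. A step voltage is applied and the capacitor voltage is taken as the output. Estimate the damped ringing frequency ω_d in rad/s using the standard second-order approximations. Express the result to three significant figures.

ω_d ≈ 79500 rad/s

For a series RLC circuit (capacitor voltage as output), ω_n = 1/√(LC) = 1/√(1.04 mH · 115 nF) = 91400 rad/s.
ζ = (R/2)·√(C/L) = (94.1/2)·√(115 nF/1.04 mH) = 0.495.
The damped frequency ω_d = ω_n√(1−ζ²) = 79500 rad/s.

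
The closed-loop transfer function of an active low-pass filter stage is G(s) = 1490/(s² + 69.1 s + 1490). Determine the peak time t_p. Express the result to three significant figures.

t_p ≈ 0.183 s

Comparing the denominator to s² + 2ζω_n s + ω_n²: ω_n = √1490 = 38.6 rad/s, and 2ζω_n = 69.1 so ζ = 69.1/(2·38.6) = 0.895.
The damped frequency ω_d = ω_n√(1−ζ²) = 17.2 rad/s. Then t_p = π/ω_d = 0.183 s.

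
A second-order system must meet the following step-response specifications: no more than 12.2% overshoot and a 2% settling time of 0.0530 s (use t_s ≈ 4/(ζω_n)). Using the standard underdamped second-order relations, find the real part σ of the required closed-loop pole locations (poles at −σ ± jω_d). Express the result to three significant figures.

σ ≈ 75.5

The settling-time spec alone fixes σ = ζω_n = 4/t_s = 4/0.0530 = 75.5.
(Overshoot then fixes ζ = 0.556 and hence ω_d = σ·√(1−ζ²)/ζ = 113 rad/s.)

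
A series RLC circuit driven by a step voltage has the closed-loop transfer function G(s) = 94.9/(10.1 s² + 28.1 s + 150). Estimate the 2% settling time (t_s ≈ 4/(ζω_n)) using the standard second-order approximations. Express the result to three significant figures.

t_s ≈ 2.88 s

Dividing through by 10.1: denominator becomes s² + 2.782 s + 14.85.
So ω_n = √14.85 = 3.85 rad/s and ζ = 2.782/(2·3.85) = 0.361.
t_s ≈ 4/(ζω_n) = 2.88 s.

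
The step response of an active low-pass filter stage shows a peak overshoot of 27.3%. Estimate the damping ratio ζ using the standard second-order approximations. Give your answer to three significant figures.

Inverting the overshoot relation: ζ = |ln 0.273|/√(π² + ln²0.273) = 0.382.

ζ ≈ 0.382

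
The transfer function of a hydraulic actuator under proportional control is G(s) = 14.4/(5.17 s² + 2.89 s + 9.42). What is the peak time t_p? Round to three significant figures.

t_p ≈ 2.38 s

Dividing through by 5.17: denominator becomes s² + 0.5590 s + 1.822.
So ω_n = √1.822 = 1.35 rad/s and ζ = 0.5590/(2·1.35) = 0.207.
ω_d = 1.35·√(1 − 0.207²) = 1.32 rad/s. t_p = π/ω_d = 2.38 s.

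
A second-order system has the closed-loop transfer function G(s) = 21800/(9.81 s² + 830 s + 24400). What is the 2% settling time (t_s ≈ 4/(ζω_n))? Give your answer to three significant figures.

Dividing through by 9.81: denominator becomes s² + 84.61 s + 2487.
So ω_n = √2487 = 49.9 rad/s and ζ = 84.61/(2·49.9) = 0.848.
t_s ≈ 4/(ζω_n) = 0.0946 s.

t_s ≈ 0.0946 s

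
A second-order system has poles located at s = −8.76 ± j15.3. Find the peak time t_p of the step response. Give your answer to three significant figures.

t_p = π/ω_d with ω_d = 15.3 (the imaginary part), so t_p = 0.205 s.

t_p ≈ 0.205 s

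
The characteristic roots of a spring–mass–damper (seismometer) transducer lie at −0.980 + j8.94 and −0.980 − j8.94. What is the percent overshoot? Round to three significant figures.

|pole| = ω_n = √(0.980² + 8.94²) = 8.99 rad/s; ζ = cos θ = σ/ω_n = 0.109.
%OS = 100·exp(−πζ/√(1−ζ²)) = 70.9%.

%OS ≈ 70.9%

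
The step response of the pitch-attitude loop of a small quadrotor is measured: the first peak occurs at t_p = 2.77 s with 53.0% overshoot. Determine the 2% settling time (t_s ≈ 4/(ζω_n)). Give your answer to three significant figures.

t_s ≈ 17.5 s

ζ from %OS: ζ = |ln 0.530|/√(π²+ln²0.530) = 0.198.
From t_p = π/ω_d, ω_d = π/2.77 = 1.13 rad/s, so ω_n = ω_d/√(1−ζ²) = 1.16 rad/s.
t_s ≈ 4/(ζω_n) = 4/(0.198·1.16) = 17.5 s.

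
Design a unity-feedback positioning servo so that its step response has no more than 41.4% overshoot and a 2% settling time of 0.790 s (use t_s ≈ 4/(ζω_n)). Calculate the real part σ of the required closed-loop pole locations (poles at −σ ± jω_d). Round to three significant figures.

σ ≈ 5.06

The settling-time spec alone fixes σ = ζω_n = 4/t_s = 4/0.790 = 5.06.
(Overshoot then fixes ζ = 0.270 and hence ω_d = σ·√(1−ζ²)/ζ = 18.0 rad/s.)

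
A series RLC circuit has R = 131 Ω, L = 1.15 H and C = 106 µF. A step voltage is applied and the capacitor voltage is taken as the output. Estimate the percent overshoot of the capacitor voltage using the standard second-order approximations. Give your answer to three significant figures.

For a series RLC circuit (capacitor voltage as output), ω_n = 1/√(LC) = 1/√(1.15 H · 106 µF) = 90.6 rad/s.
ζ = (R/2)·√(C/L) = (131/2)·√(106 µF/1.15 H) = 0.629.
%OS = 100 e^{−πζ/√(1−ζ²)} with ζ = 0.629 gives 7.88%.

%OS ≈ 7.88%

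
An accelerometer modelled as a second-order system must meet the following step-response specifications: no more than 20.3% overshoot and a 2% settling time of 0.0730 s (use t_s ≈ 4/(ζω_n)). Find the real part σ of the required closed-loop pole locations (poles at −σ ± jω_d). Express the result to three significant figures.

The settling-time spec alone fixes σ = ζω_n = 4/t_s = 4/0.0730 = 54.8.
(Overshoot then fixes ζ = 0.453 and hence ω_d = σ·√(1−ζ²)/ζ = 108 rad/s.)

σ ≈ 54.8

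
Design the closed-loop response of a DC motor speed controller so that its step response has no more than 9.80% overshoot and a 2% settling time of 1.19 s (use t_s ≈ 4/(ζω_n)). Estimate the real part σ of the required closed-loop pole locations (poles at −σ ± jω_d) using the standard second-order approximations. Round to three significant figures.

The settling-time spec alone fixes σ = ζω_n = 4/t_s = 4/1.19 = 3.36.
(Overshoot then fixes ζ = 0.595 and hence ω_d = σ·√(1−ζ²)/ζ = 4.55 rad/s.)

σ ≈ 3.36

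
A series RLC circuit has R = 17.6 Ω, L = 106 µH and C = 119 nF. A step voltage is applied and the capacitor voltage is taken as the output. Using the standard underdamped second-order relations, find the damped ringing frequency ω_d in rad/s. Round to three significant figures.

For a series RLC circuit (capacitor voltage as output), ω_n = 1/√(LC) = 1/√(106 µH · 119 nF) = 282000 rad/s.
ζ = (R/2)·√(C/L) = (17.6/2)·√(119 nF/106 µH) = 0.295.
The damped frequency ω_d = ω_n√(1−ζ²) = 269000 rad/s.

ω_d ≈ 269000 rad/s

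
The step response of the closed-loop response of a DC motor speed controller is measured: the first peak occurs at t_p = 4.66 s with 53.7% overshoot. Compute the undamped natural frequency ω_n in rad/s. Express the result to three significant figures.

ω_n ≈ 0.687 rad/s

From the overshoot, ζ = −ln(OS)/√(π²+ln²(OS)) = 0.194.
t_p = π/ω_d ⇒ ω_d = 0.674 rad/s; then ω_n = ω_d/√(1−ζ²) = 0.687 rad/s.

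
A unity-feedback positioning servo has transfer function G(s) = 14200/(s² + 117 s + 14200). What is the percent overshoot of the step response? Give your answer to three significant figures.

%OS ≈ 17.0%

ω_n = √14200 = 119 rad/s; ζ = 117/(2·119) = 0.491.
Overshoot: exp(−π·0.491/√(1−0.491²)) = 0.170, i.e. 17.0%.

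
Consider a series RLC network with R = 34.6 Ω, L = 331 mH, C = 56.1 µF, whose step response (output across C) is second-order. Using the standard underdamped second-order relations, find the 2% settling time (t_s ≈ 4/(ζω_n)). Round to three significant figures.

t_s ≈ 0.0765 s

For a series RLC circuit (capacitor voltage as output), ω_n = 1/√(LC) = 1/√(331 mH · 56.1 µF) = 232 rad/s.
ζ = (R/2)·√(C/L) = (34.6/2)·√(56.1 µF/331 mH) = 0.225.
t_s ≈ 4/(ζω_n) = 0.0765 s.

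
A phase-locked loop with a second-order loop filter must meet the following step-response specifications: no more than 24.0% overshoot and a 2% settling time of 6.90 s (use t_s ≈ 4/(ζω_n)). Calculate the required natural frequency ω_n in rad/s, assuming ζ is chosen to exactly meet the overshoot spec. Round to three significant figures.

ζ = −ln(OS)/√(π² + (ln OS)²). With OS = 0.240, ln OS = −1.427 and ζ = 1.427/3.451 = 0.414.
From t_s ≈ 4/(ζω_n): ω_n = 4/(ζ·t_s) = 4/(0.414·6.90) = 1.40 rad/s.

ω_n ≈ 1.40 rad/s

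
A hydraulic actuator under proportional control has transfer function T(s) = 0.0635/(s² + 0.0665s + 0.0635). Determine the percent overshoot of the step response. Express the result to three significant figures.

%OS ≈ 65.8%

ω_n = √0.0635 = 0.252 rad/s; ζ = 0.0665/(2·0.252) = 0.132.
Overshoot: exp(−π·0.132/√(1−0.132²)) = 0.658, i.e. 65.8%.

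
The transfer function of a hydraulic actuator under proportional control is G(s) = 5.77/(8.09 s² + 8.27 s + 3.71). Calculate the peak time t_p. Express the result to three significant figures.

t_p ≈ 7.07 s

Dividing through by 8.09: denominator becomes s² + 1.022 s + 0.4586.
So ω_n = √0.4586 = 0.677 rad/s and ζ = 1.022/(2·0.677) = 0.755.
ω_d = ω_n√(1−ζ²) = 0.444 rad/s. t_p = π/ω_d = 7.07 s.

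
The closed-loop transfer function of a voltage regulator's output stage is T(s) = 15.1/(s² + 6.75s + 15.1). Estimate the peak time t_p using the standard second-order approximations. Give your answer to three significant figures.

t_p ≈ 1.63 s

Comparing the denominator to s² + 2ζω_n s + ω_n²: ω_n = √15.1 = 3.89 rad/s, and 2ζω_n = 6.75 so ζ = 6.75/(2·3.89) = 0.869.
ω_d = ω_n√(1−ζ²) = 1.93 rad/s. Then t_p = π/ω_d = 1.63 s.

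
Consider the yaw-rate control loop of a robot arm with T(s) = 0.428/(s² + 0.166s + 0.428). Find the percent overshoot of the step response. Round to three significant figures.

Comparing the denominator to s² + 2ζω_n s + ω_n²: ω_n = √0.428 = 0.654 rad/s, and 2ζω_n = 0.166 so ζ = 0.166/(2·0.654) = 0.127.
%OS = 100·exp(−πζ/√(1−ζ²)) = 66.9%.

%OS ≈ 66.9%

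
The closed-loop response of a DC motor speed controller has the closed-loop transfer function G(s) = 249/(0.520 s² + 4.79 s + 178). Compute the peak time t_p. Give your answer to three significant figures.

t_p ≈ 0.175 s

Dividing through by 0.520: denominator becomes s² + 9.212 s + 342.3.
So ω_n = √342.3 = 18.5 rad/s and ζ = 9.212/(2·18.5) = 0.249.
The damped frequency ω_d = ω_n√(1−ζ²) = 17.9 rad/s. t_p = π/ω_d = 0.175 s.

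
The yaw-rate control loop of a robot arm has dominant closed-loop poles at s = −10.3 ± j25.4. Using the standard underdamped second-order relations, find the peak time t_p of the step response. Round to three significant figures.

t_p = π/ω_d with ω_d = 25.4 (the imaginary part), so t_p = 0.124 s.

t_p ≈ 0.124 s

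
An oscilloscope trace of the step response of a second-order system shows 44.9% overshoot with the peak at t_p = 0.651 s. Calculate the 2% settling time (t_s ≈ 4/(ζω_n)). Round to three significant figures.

ζ from %OS: ζ = |ln 0.449|/√(π²+ln²0.449) = 0.247.
t_p = π/ω_d ⇒ ω_d = 4.83 rad/s; then ω_n = ω_d/√(1−ζ²) = 4.98 rad/s.
t_s ≈ 4/(ζω_n) = 4/(0.247·4.98) = 3.25 s.

t_s ≈ 3.25 s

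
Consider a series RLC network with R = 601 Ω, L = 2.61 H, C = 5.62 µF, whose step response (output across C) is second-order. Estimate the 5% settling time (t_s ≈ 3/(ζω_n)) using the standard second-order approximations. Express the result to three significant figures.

t_s ≈ 0.0261 s

For a series RLC circuit (capacitor voltage as output), ω_n = 1/√(LC) = 1/√(2.61 H · 5.62 µF) = 261 rad/s.
ζ = (R/2)·√(C/L) = (601/2)·√(5.62 µF/2.61 H) = 0.441.
t_s ≈ 3/(ζω_n) = 0.0261 s.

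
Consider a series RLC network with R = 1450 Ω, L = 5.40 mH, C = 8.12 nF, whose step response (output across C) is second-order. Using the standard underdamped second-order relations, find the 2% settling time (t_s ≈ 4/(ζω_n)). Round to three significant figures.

For a series RLC circuit (capacitor voltage as output), ω_n = 1/√(LC) = 1/√(5.40 mH · 8.12 nF) = 151000 rad/s.
ζ = (R/2)·√(C/L) = (1450/2)·√(8.12 nF/5.40 mH) = 0.889.
t_s ≈ 4/(ζω_n) = 0.0000298 s.

t_s ≈ 0.0000298 s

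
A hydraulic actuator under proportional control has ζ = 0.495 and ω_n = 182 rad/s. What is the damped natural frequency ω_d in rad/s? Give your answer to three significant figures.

ω_d ≈ 158 rad/s

ω_d = ω_n√(1−ζ²) = 182·√0.755 = 158 rad/s.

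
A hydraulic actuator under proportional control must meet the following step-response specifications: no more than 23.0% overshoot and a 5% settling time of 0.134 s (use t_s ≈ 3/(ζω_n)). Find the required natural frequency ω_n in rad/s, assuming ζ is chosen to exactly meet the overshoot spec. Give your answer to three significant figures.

ω_n ≈ 52.8 rad/s

Inverting the overshoot relation: ζ = |ln 0.230|/√(π² + ln²0.230) = 0.424.
Then ω_n = 3/(ζ t_s) = 3/(0.424 × 0.134) = 52.8 rad/s.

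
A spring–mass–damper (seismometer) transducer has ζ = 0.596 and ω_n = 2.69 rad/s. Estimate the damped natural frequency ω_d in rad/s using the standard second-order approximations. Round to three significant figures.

ω_d ≈ 2.16 rad/s

ω_d = ω_n√(1−ζ²) = 2.69·√0.645 = 2.16 rad/s.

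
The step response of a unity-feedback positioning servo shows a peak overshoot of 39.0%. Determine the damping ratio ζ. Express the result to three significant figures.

ζ ≈ 0.287

Inverting the overshoot relation: ζ = |ln 0.390|/√(π² + ln²0.390) = 0.287.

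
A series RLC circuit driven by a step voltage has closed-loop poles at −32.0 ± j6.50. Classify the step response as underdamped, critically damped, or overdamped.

Since the poles form a complex-conjugate pair with nonzero imaginary part, the response is underdamped.

underdamped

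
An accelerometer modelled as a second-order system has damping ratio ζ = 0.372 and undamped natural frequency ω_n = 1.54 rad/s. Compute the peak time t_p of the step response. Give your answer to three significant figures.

t_p ≈ 2.20 s

The damped frequency is ω_d = ω_n√(1−ζ²) = 1.54·√(1−0.138) = 1.43 rad/s.
Peak time t_p = π/ω_d = π/1.43 = 2.20 s.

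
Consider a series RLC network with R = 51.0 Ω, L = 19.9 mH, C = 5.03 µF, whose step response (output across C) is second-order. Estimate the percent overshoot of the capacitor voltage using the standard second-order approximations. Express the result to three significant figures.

For a series RLC circuit (capacitor voltage as output), ω_n = 1/√(LC) = 1/√(19.9 mH · 5.03 µF) = 3160 rad/s.
ζ = (R/2)·√(C/L) = (51.0/2)·√(5.03 µF/19.9 mH) = 0.405.
Overshoot: exp(−π·0.405/√(1−0.405²)) = 0.248, i.e. 24.8%.

%OS ≈ 24.8%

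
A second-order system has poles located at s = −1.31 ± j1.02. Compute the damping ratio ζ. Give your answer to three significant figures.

ζ ≈ 0.789

With σ = 1.31, ω_d = 1.02: ω_n = √(σ²+ω_d²) = 1.66 rad/s, ζ = σ/ω_n = 0.789.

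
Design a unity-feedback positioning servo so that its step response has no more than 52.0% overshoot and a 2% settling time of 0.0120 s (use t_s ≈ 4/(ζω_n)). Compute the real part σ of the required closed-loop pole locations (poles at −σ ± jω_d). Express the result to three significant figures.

The settling-time spec alone fixes σ = ζω_n = 4/t_s = 4/0.0120 = 333.
(Overshoot then fixes ζ = 0.204 and hence ω_d = σ·√(1−ζ²)/ζ = 1600 rad/s.)

σ ≈ 333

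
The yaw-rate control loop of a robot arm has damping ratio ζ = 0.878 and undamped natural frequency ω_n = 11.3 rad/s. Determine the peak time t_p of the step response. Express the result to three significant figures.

t_p ≈ 0.581 s

The damped frequency is ω_d = ω_n√(1−ζ²) = 11.3·√(1−0.771) = 5.41 rad/s.
Peak time t_p = π/ω_d = π/5.41 = 0.581 s.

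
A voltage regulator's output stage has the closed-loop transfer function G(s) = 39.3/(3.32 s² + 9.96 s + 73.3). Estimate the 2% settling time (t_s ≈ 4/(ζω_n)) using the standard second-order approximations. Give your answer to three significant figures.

t_s ≈ 2.67 s

Dividing through by 3.32: denominator becomes s² + 3.000 s + 22.08.
So ω_n = √22.08 = 4.70 rad/s and ζ = 3.000/(2·4.70) = 0.319.
t_s ≈ 4/(ζω_n) = 2.67 s.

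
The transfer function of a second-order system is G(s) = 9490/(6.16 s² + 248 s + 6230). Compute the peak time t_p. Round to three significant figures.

t_p ≈ 0.128 s

Dividing through by 6.16: denominator becomes s² + 40.26 s + 1011.
So ω_n = √1011 = 31.8 rad/s and ζ = 40.26/(2·31.8) = 0.633.
The damped frequency ω_d = ω_n√(1−ζ²) = 24.6 rad/s. t_p = π/ω_d = 0.128 s.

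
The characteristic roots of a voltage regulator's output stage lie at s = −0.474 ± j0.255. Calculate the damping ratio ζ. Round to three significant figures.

ζ ≈ 0.881

|pole| = ω_n = √(0.474² + 0.255²) = 0.538 rad/s; ζ = cos θ = σ/ω_n = 0.881.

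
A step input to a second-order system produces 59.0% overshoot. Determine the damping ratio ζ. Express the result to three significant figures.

ζ = −ln(OS)/√(π² + (ln OS)²). With OS = 0.590, ln OS = −0.5276 and ζ = 0.5276/3.186 = 0.166.

ζ ≈ 0.166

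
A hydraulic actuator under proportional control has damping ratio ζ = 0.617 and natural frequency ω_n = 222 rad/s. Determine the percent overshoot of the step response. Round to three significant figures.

For an underdamped second-order system, %OS = 100·exp(−πζ/√(1−ζ²)).
πζ/√(1−ζ²) = π·0.617/√(1−0.381) = 2.463, so %OS = 100·e^(−2.463) = 8.52%.

%OS ≈ 8.52%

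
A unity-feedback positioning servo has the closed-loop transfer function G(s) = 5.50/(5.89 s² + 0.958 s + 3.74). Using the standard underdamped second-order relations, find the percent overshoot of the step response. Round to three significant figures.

Dividing through by 5.89: denominator becomes s² + 0.1626 s + 0.6350.
So ω_n = √0.6350 = 0.797 rad/s and ζ = 0.1626/(2·0.797) = 0.102.
Overshoot: exp(−π·0.102/√(1−0.102²)) = 0.724, i.e. 72.4%.

%OS ≈ 72.4%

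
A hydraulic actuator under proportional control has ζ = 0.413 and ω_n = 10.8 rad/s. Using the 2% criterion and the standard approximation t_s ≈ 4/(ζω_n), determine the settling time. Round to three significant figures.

t_s ≈ 0.897 s

t_s ≈ 4/(ζω_n) = 4/(0.413 × 10.8) = 0.897 s.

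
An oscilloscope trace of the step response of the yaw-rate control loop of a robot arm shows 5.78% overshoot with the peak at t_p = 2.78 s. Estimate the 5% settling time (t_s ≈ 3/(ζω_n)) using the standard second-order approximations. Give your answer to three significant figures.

t_s ≈ 2.93 s

From the overshoot, ζ = −ln(OS)/√(π²+ln²(OS)) = 0.672.
From t_p = π/ω_d, ω_d = π/2.78 = 1.13 rad/s, so ω_n = ω_d/√(1−ζ²) = 1.53 rad/s.
t_s ≈ 3/(ζω_n) = 3/(0.672·1.53) = 2.93 s.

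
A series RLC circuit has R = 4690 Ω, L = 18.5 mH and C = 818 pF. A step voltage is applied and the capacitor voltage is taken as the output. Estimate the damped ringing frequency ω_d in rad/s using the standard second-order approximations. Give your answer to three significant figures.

ω_d ≈ 224000 rad/s

For a series RLC circuit (capacitor voltage as output), ω_n = 1/√(LC) = 1/√(18.5 mH · 818 pF) = 257000 rad/s.
ζ = (R/2)·√(C/L) = (4690/2)·√(818 pF/18.5 mH) = 0.493.
ω_d = ω_n√(1−ζ²) = 224000 rad/s.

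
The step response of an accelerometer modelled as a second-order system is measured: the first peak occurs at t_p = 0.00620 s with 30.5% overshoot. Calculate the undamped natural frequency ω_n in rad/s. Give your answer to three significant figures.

The overshoot fixes ζ = −ln(OS)/√(π²+ln²(OS)) = 0.354.
t_p = π/ω_d ⇒ ω_d = 507 rad/s; then ω_n = ω_d/√(1−ζ²) = 542 rad/s.

ω_n ≈ 542 rad/s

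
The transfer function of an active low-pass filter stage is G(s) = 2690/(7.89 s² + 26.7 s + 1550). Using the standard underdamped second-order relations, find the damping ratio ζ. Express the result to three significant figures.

Dividing through by 7.89: denominator becomes s² + 3.384 s + 196.5.
So ω_n = √196.5 = 14.0 rad/s and ζ = 3.384/(2·14.0) = 0.121.

ζ ≈ 0.121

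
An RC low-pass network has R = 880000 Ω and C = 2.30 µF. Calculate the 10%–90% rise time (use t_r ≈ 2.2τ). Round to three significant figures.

τ = RC = 880000 × 2.30 µF = 2.02 s.
t_r ≈ 2.2τ = 4.45 s.

t_r ≈ 4.45 s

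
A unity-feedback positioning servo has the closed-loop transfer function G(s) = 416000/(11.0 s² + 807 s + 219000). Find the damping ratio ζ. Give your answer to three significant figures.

ζ ≈ 0.260

Dividing through by 11.0: denominator becomes s² + 73.36 s + 19910.
So ω_n = √19910 = 141 rad/s and ζ = 73.36/(2·141) = 0.260.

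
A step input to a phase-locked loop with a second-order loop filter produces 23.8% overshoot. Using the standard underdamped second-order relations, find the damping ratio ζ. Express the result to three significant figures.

ζ ≈ 0.416

ζ = −ln(OS)/√(π² + (ln OS)²). With OS = 0.238, ln OS = −1.435 and ζ = 1.435/3.454 = 0.416.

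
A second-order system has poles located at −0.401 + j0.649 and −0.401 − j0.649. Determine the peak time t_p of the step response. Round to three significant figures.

t_p = π/ω_d with ω_d = 0.649 (the imaginary part), so t_p = 4.84 s.

t_p ≈ 4.84 s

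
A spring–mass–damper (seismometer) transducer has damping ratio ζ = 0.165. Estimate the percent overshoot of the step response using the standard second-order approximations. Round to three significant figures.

%OS ≈ 59.1%

For an underdamped second-order system, %OS = 100·exp(−πζ/√(1−ζ²)).
πζ/√(1−ζ²) = π·0.165/√(1−0.0272) = 0.5256, so %OS = 100·e^(−0.5256) = 59.1%.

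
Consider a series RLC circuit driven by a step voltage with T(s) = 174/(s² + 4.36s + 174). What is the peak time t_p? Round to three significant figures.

t_p ≈ 0.241 s

ω_n = √174 = 13.2 rad/s; ζ = 4.36/(2·13.2) = 0.165.
The damped frequency ω_d = ω_n√(1−ζ²) = 13.0 rad/s. Then t_p = π/ω_d = 0.241 s.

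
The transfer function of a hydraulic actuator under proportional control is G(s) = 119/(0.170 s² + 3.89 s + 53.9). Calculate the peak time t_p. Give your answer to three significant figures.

t_p ≈ 0.230 s

Dividing through by 0.170: denominator becomes s² + 22.88 s + 317.1.
So ω_n = √317.1 = 17.8 rad/s and ζ = 22.88/(2·17.8) = 0.643.
ω_d = 17.8·√(1 − 0.643²) = 13.6 rad/s. t_p = π/ω_d = 0.230 s.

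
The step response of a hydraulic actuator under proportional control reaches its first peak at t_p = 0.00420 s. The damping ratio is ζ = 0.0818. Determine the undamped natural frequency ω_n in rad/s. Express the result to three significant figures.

ω_n ≈ 751 rad/s

Peak time t_p = π/ω_d, so ω_d = π/t_p = π/0.00420 = 748 rad/s.
ω_n = ω_d/√(1−ζ²) = 748/√0.993 = 751 rad/s.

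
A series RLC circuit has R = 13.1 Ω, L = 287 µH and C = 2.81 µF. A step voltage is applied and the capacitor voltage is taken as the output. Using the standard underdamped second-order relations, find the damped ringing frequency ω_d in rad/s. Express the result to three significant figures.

ω_d ≈ 26800 rad/s

For a series RLC circuit (capacitor voltage as output), ω_n = 1/√(LC) = 1/√(287 µH · 2.81 µF) = 35200 rad/s.
ζ = (R/2)·√(C/L) = (13.1/2)·√(2.81 µF/287 µH) = 0.648.
ω_d = 35200·√(1 − 0.648²) = 26800 rad/s.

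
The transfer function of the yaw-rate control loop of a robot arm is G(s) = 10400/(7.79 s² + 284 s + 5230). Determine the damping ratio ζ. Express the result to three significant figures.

ζ ≈ 0.704

Dividing through by 7.79: denominator becomes s² + 36.46 s + 671.4.
So ω_n = √671.4 = 25.9 rad/s and ζ = 36.46/(2·25.9) = 0.704.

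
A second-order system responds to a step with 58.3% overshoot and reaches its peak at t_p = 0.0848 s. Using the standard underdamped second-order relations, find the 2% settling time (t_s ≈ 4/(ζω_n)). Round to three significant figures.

t_s ≈ 0.629 s

The overshoot fixes ζ = −ln(OS)/√(π²+ln²(OS)) = 0.169.
t_p = π/ω_d ⇒ ω_d = 37.0 rad/s; then ω_n = ω_d/√(1−ζ²) = 37.6 rad/s.
t_s ≈ 4/(ζω_n) = 4/(0.169·37.6) = 0.629 s.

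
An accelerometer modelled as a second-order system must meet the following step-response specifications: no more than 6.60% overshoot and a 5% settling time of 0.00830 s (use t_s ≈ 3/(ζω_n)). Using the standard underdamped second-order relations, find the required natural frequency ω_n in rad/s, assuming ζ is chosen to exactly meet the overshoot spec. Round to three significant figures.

ω_n ≈ 552 rad/s

From %OS = 100·exp(−πζ/√(1−ζ²)), invert to get ζ = −ln(OS)/√(π² + ln²(OS)) with OS = 0.0660.
−ln 0.0660 = 2.718, so ζ = 2.718/√(π² + 7.388) = 0.654.
Then ω_n = 3/(ζ t_s) = 3/(0.654 × 0.00830) = 552 rad/s.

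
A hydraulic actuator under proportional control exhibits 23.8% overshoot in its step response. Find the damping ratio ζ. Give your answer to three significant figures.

Inverting the overshoot relation: ζ = |ln 0.238|/√(π² + ln²0.238) = 0.416.

ζ ≈ 0.416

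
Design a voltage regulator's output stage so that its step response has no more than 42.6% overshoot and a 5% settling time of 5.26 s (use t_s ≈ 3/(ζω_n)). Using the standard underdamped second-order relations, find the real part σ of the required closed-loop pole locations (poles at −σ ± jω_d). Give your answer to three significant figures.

The settling-time spec alone fixes σ = ζω_n = 3/t_s = 3/5.26 = 0.570.
(Overshoot then fixes ζ = 0.262 and hence ω_d = σ·√(1−ζ²)/ζ = 2.10 rad/s.)

σ ≈ 0.570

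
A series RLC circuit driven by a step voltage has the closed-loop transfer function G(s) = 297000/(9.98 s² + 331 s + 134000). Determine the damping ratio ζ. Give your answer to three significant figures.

Dividing through by 9.98: denominator becomes s² + 33.17 s + 13430.
So ω_n = √13430 = 116 rad/s and ζ = 33.17/(2·116) = 0.143.

ζ ≈ 0.143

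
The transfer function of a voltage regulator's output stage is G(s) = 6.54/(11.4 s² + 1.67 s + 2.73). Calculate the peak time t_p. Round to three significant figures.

t_p ≈ 6.49 s

Dividing through by 11.4: denominator becomes s² + 0.1465 s + 0.2395.
So ω_n = √0.2395 = 0.489 rad/s and ζ = 0.1465/(2·0.489) = 0.150.
ω_d = ω_n√(1−ζ²) = 0.484 rad/s. t_p = π/ω_d = 6.49 s.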